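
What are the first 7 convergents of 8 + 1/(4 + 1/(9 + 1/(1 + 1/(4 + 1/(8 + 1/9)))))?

8/1, 33/4, 305/37, 338/41, 1657/201, 13594/1649, 124003/15042

Using the convergent recurrence p_i = a_i*p_{i-1} + p_{i-2}, q_i = a_i*q_{i-1} + q_{i-2} with p_{-2}=0, p_{-1}=1, q_{-2}=1, q_{-1}=0:
  i=0: a_0=8, p_0 = 8*1 + 0 = 8, q_0 = 8*0 + 1 = 1.
  i=1: a_1=4, p_1 = 4*8 + 1 = 33, q_1 = 4*1 + 0 = 4.
  i=2: a_2=9, p_2 = 9*33 + 8 = 305, q_2 = 9*4 + 1 = 37.
  i=3: a_3=1, p_3 = 1*305 + 33 = 338, q_3 = 1*37 + 4 = 41.
  i=4: a_4=4, p_4 = 4*338 + 305 = 1657, q_4 = 4*41 + 37 = 201.
  i=5: a_5=8, p_5 = 8*1657 + 338 = 13594, q_5 = 8*201 + 41 = 1649.
  i=6: a_6=9, p_6 = 9*13594 + 1657 = 124003, q_6 = 9*1649 + 201 = 15042.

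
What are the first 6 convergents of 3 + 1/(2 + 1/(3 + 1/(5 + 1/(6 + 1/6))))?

Using the convergent recurrence p_i = a_i*p_{i-1} + p_{i-2}, q_i = a_i*q_{i-1} + q_{i-2} with p_{-2}=0, p_{-1}=1, q_{-2}=1, q_{-1}=0:
  i=0: a_0=3, p_0 = 3*1 + 0 = 3, q_0 = 3*0 + 1 = 1.
  i=1: a_1=2, p_1 = 2*3 + 1 = 7, q_1 = 2*1 + 0 = 2.
  i=2: a_2=3, p_2 = 3*7 + 3 = 24, q_2 = 3*2 + 1 = 7.
  i=3: a_3=5, p_3 = 5*24 + 7 = 127, q_3 = 5*7 + 2 = 37.
  i=4: a_4=6, p_4 = 6*127 + 24 = 786, q_4 = 6*37 + 7 = 229.
  i=5: a_5=6, p_5 = 6*786 + 127 = 4843, q_5 = 6*229 + 37 = 1411.

3/1, 7/2, 24/7, 127/37, 786/229, 4843/1411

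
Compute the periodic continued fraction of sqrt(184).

Write x_i = (sqrt(184) + m_i)/d_i with (m_0, d_0) = (0, 1). a_0 = floor(sqrt(184)) = 13, since 13^2 = 169 <= 184 < 196 = 14^2.
Iterate m_{i+1} = d_i*a_i - m_i, d_{i+1} = (184 - m_{i+1}^2)/d_i, a_{i+1} = floor((a_0 + m_{i+1})/d_{i+1}):
  m_1 = 1*13 - 0 = 13, d_1 = (184 - 13^2)/1 = 15/1 = 15, a_1 = floor((13 + 13)/15) = 1.
  m_2 = 15*1 - 13 = 2, d_2 = (184 - 2^2)/15 = 180/15 = 12, a_2 = floor((13 + 2)/12) = 1.
  m_3 = 12*1 - 2 = 10, d_3 = (184 - 10^2)/12 = 84/12 = 7, a_3 = floor((13 + 10)/7) = 3.
  m_4 = 7*3 - 10 = 11, d_4 = (184 - 11^2)/7 = 63/7 = 9, a_4 = floor((13 + 11)/9) = 2.
  m_5 = 9*2 - 11 = 7, d_5 = (184 - 7^2)/9 = 135/9 = 15, a_5 = floor((13 + 7)/15) = 1.
  m_6 = 15*1 - 7 = 8, d_6 = (184 - 8^2)/15 = 120/15 = 8, a_6 = floor((13 + 8)/8) = 2.
  m_7 = 8*2 - 8 = 8, d_7 = (184 - 8^2)/8 = 120/8 = 15, a_7 = floor((13 + 8)/15) = 1.
  m_8 = 15*1 - 8 = 7, d_8 = (184 - 7^2)/15 = 135/15 = 9, a_8 = floor((13 + 7)/9) = 2.
  m_9 = 9*2 - 7 = 11, d_9 = (184 - 11^2)/9 = 63/9 = 7, a_9 = floor((13 + 11)/7) = 3.
  m_10 = 7*3 - 11 = 10, d_10 = (184 - 10^2)/7 = 84/7 = 12, a_10 = floor((13 + 10)/12) = 1.
  m_11 = 12*1 - 10 = 2, d_11 = (184 - 2^2)/12 = 180/12 = 15, a_11 = floor((13 + 2)/15) = 1.
  m_12 = 15*1 - 2 = 13, d_12 = (184 - 13^2)/15 = 15/15 = 1, a_12 = floor((13 + 13)/1) = 26.
  m_13 = 1*26 - 13 = 13, d_13 = (184 - 13^2)/1 = 15/1 = 15: (m_13, d_13) = (m_1, d_1) = (13, 15), so from here the quotients repeat a_1, ..., a_12; the period length is 12.
Hence the expansion of sqrt(184) is a_0 = 13 followed by the repeating block 1, 1, 3, 2, 1, 2, 1, 2, 3, 1, 1, 26 (period 12).

[13; (1, 1, 3, 2, 1, 2, 1, 2, 3, 1, 1, 26)]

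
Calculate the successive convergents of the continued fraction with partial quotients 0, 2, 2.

0/1, 1/2, 2/5

Using the convergent recurrence p_i = a_i*p_{i-1} + p_{i-2}, q_i = a_i*q_{i-1} + q_{i-2} with p_{-2}=0, p_{-1}=1, q_{-2}=1, q_{-1}=0:
  i=0: a_0=0, p_0 = 0*1 + 0 = 0, q_0 = 0*0 + 1 = 1.
  i=1: a_1=2, p_1 = 2*0 + 1 = 1, q_1 = 2*1 + 0 = 2.
  i=2: a_2=2, p_2 = 2*1 + 0 = 2, q_2 = 2*2 + 1 = 5.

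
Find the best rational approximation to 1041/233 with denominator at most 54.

Expand x = 1041/233 as a continued fraction with the Euclidean algorithm:
  1041 = 4*233 + 109, so a_0 = 4.
  233 = 2*109 + 15, so a_1 = 2.
  109 = 7*15 + 4, so a_2 = 7.
  15 = 3*4 + 3, so a_3 = 3.
  4 = 1*3 + 1, so a_4 = 1.
  3 = 3*1 + 0, so a_5 = 3.
so x = [4; 2, 7, 3, 1, 3].
Convergents (p_i = a_i*p_{i-1} + p_{i-2}, q_i = a_i*q_{i-1} + q_{i-2} with p_{-2}=0, p_{-1}=1, q_{-2}=1, q_{-1}=0), until the denominator exceeds 54:
  i=0: a_0=4, p_0 = 4*1 + 0 = 4, q_0 = 4*0 + 1 = 1.
  i=1: a_1=2, p_1 = 2*4 + 1 = 9, q_1 = 2*1 + 0 = 2.
  i=2: a_2=7, p_2 = 7*9 + 4 = 67, q_2 = 7*2 + 1 = 15.
  i=3: a_3=3, p_3 = 3*67 + 9 = 210, q_3 = 3*15 + 2 = 47.
  i=4: a_4=1, p_4 = 1*210 + 67 = 277, q_4 = 1*47 + 15 = 62.
q_4 = 62 > 54, so the last convergent with denominator <= 54 is p_3/q_3 = 210/47.
The closest fraction with denominator <= 54 is either p_3/q_3 or the intermediate fraction (k*p_3 + p_2)/(k*q_3 + q_2) with the largest k >= 1 whose denominator stays <= 54; these approach x as k grows, and every other convergent or intermediate fraction in range is farther away.
Largest k: floor((54 - q_2)/q_3) = floor((54 - 15)/47) = 0.
Since k = 0, no intermediate fraction beyond p_3/q_3 has denominator <= 54, so the convergent 210/47 is the closest (its error is |1041*47 - 210*233|/(233*47) = 3/10951).

210/47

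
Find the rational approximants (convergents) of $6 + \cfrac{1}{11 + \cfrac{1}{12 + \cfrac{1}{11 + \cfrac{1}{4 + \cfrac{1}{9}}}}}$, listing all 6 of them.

Using the convergent recurrence p_i = a_i*p_{i-1} + p_{i-2}, q_i = a_i*q_{i-1} + q_{i-2} with p_{-2}=0, p_{-1}=1, q_{-2}=1, q_{-1}=0:
  i=0: a_0=6, p_0 = 6*1 + 0 = 6, q_0 = 6*0 + 1 = 1.
  i=1: a_1=11, p_1 = 11*6 + 1 = 67, q_1 = 11*1 + 0 = 11.
  i=2: a_2=12, p_2 = 12*67 + 6 = 810, q_2 = 12*11 + 1 = 133.
  i=3: a_3=11, p_3 = 11*810 + 67 = 8977, q_3 = 11*133 + 11 = 1474.
  i=4: a_4=4, p_4 = 4*8977 + 810 = 36718, q_4 = 4*1474 + 133 = 6029.
  i=5: a_5=9, p_5 = 9*36718 + 8977 = 339439, q_5 = 9*6029 + 1474 = 55735.

6/1, 67/11, 810/133, 8977/1474, 36718/6029, 339439/55735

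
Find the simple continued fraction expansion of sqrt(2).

Write x_i = (sqrt(2) + m_i)/d_i with (m_0, d_0) = (0, 1). a_0 = floor(sqrt(2)) = 1, since 1^2 = 1 <= 2 < 4 = 2^2.
Iterate m_{i+1} = d_i*a_i - m_i, d_{i+1} = (2 - m_{i+1}^2)/d_i, a_{i+1} = floor((a_0 + m_{i+1})/d_{i+1}):
  m_1 = 1*1 - 0 = 1, d_1 = (2 - 1^2)/1 = 1/1 = 1, a_1 = floor((1 + 1)/1) = 2.
  m_2 = 1*2 - 1 = 1, d_2 = (2 - 1^2)/1 = 1/1 = 1: (m_2, d_2) = (m_1, d_1) = (1, 1), so from here the quotient a_1 repeats; the period length is 1.
Hence the expansion of sqrt(2) is a_0 = 1 followed by the repeating block 2 (period 1).

[1; (2)]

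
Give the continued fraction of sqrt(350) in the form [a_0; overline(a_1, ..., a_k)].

[18; overline(1, 2, 2, 2, 1, 36)]

Write x_i = (sqrt(350) + m_i)/d_i with (m_0, d_0) = (0, 1). a_0 = floor(sqrt(350)) = 18, since 18^2 = 324 <= 350 < 361 = 19^2.
Iterate m_{i+1} = d_i*a_i - m_i, d_{i+1} = (350 - m_{i+1}^2)/d_i, a_{i+1} = floor((a_0 + m_{i+1})/d_{i+1}):
  m_1 = 1*18 - 0 = 18, d_1 = (350 - 18^2)/1 = 26/1 = 26, a_1 = floor((18 + 18)/26) = 1.
  m_2 = 26*1 - 18 = 8, d_2 = (350 - 8^2)/26 = 286/26 = 11, a_2 = floor((18 + 8)/11) = 2.
  m_3 = 11*2 - 8 = 14, d_3 = (350 - 14^2)/11 = 154/11 = 14, a_3 = floor((18 + 14)/14) = 2.
  m_4 = 14*2 - 14 = 14, d_4 = (350 - 14^2)/14 = 154/14 = 11, a_4 = floor((18 + 14)/11) = 2.
  m_5 = 11*2 - 14 = 8, d_5 = (350 - 8^2)/11 = 286/11 = 26, a_5 = floor((18 + 8)/26) = 1.
  m_6 = 26*1 - 8 = 18, d_6 = (350 - 18^2)/26 = 26/26 = 1, a_6 = floor((18 + 18)/1) = 36.
  m_7 = 1*36 - 18 = 18, d_7 = (350 - 18^2)/1 = 26/1 = 26: (m_7, d_7) = (m_1, d_1) = (18, 26), so from here the quotients repeat a_1, ..., a_6; the period length is 6.
Hence the expansion of sqrt(350) is a_0 = 18 followed by the repeating block 1, 2, 2, 2, 1, 36 (period 6).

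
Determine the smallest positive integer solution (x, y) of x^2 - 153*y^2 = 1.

First expand sqrt(153) as a continued fraction. With x_i = (sqrt(153) + m_i)/d_i and (m_0, d_0) = (0, 1): a_0 = floor(sqrt(153)) = 12, since 12^2 = 144 <= 153 < 169 = 13^2.
Iterate m_{i+1} = d_i*a_i - m_i, d_{i+1} = (153 - m_{i+1}^2)/d_i, a_{i+1} = floor((a_0 + m_{i+1})/d_{i+1}):
  m_1 = 1*12 - 0 = 12, d_1 = (153 - 12^2)/1 = 9/1 = 9, a_1 = floor((12 + 12)/9) = 2.
  m_2 = 9*2 - 12 = 6, d_2 = (153 - 6^2)/9 = 117/9 = 13, a_2 = floor((12 + 6)/13) = 1.
  m_3 = 13*1 - 6 = 7, d_3 = (153 - 7^2)/13 = 104/13 = 8, a_3 = floor((12 + 7)/8) = 2.
  m_4 = 8*2 - 7 = 9, d_4 = (153 - 9^2)/8 = 72/8 = 9, a_4 = floor((12 + 9)/9) = 2.
  m_5 = 9*2 - 9 = 9, d_5 = (153 - 9^2)/9 = 72/9 = 8, a_5 = floor((12 + 9)/8) = 2.
  m_6 = 8*2 - 9 = 7, d_6 = (153 - 7^2)/8 = 104/8 = 13, a_6 = floor((12 + 7)/13) = 1.
  m_7 = 13*1 - 7 = 6, d_7 = (153 - 6^2)/13 = 117/13 = 9, a_7 = floor((12 + 6)/9) = 2.
  m_8 = 9*2 - 6 = 12, d_8 = (153 - 12^2)/9 = 9/9 = 1, a_8 = floor((12 + 12)/1) = 24.
  m_9 = 1*24 - 12 = 12, d_9 = (153 - 12^2)/1 = 9/1 = 9: (m_9, d_9) = (m_1, d_1) = (12, 9), so from here the quotients repeat a_1, ..., a_8; the period length is 8.
So sqrt(153) = [12; (2, 1, 2, 2, 2, 1, 2, 24)] with period length k = 8.
k is even, so the fundamental solution of x^2 - 153y^2 = 1 is (p_{k-1}, q_{k-1}) = (p_7, q_7); compute convergents through index 7.
Convergents (p_i = a_i*p_{i-1} + p_{i-2}, q_i = a_i*q_{i-1} + q_{i-2} with p_{-2}=0, p_{-1}=1, q_{-2}=1, q_{-1}=0):
  i=0: a_0=12, p_0 = 12*1 + 0 = 12, q_0 = 12*0 + 1 = 1.
  i=1: a_1=2, p_1 = 2*12 + 1 = 25, q_1 = 2*1 + 0 = 2.
  i=2: a_2=1, p_2 = 1*25 + 12 = 37, q_2 = 1*2 + 1 = 3.
  i=3: a_3=2, p_3 = 2*37 + 25 = 99, q_3 = 2*3 + 2 = 8.
  i=4: a_4=2, p_4 = 2*99 + 37 = 235, q_4 = 2*8 + 3 = 19.
  i=5: a_5=2, p_5 = 2*235 + 99 = 569, q_5 = 2*19 + 8 = 46.
  i=6: a_6=1, p_6 = 1*569 + 235 = 804, q_6 = 1*46 + 19 = 65.
  i=7: a_7=2, p_7 = 2*804 + 569 = 2177, q_7 = 2*65 + 46 = 176.
Check: 2177^2 - 153*176^2 = 4739329 - 4739328 = 1, so (x, y) = (2177, 176) solves the equation, and by the theorem it is the least positive solution.

(x, y) = (2177, 176)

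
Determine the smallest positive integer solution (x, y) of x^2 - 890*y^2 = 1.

(x, y) = (179, 6)

First expand sqrt(890) as a continued fraction. With x_i = (sqrt(890) + m_i)/d_i and (m_0, d_0) = (0, 1): a_0 = floor(sqrt(890)) = 29, since 29^2 = 841 <= 890 < 900 = 30^2.
Iterate m_{i+1} = d_i*a_i - m_i, d_{i+1} = (890 - m_{i+1}^2)/d_i, a_{i+1} = floor((a_0 + m_{i+1})/d_{i+1}):
  m_1 = 1*29 - 0 = 29, d_1 = (890 - 29^2)/1 = 49/1 = 49, a_1 = floor((29 + 29)/49) = 1.
  m_2 = 49*1 - 29 = 20, d_2 = (890 - 20^2)/49 = 490/49 = 10, a_2 = floor((29 + 20)/10) = 4.
  m_3 = 10*4 - 20 = 20, d_3 = (890 - 20^2)/10 = 490/10 = 49, a_3 = floor((29 + 20)/49) = 1.
  m_4 = 49*1 - 20 = 29, d_4 = (890 - 29^2)/49 = 49/49 = 1, a_4 = floor((29 + 29)/1) = 58.
  m_5 = 1*58 - 29 = 29, d_5 = (890 - 29^2)/1 = 49/1 = 49: (m_5, d_5) = (m_1, d_1) = (29, 49), so from here the quotients repeat a_1, ..., a_4; the period length is 4.
So sqrt(890) = [29; (1, 4, 1, 58)] with period length k = 4.
k is even, so the fundamental solution of x^2 - 890y^2 = 1 is (p_{k-1}, q_{k-1}) = (p_3, q_3); compute convergents through index 3.
Convergents (p_i = a_i*p_{i-1} + p_{i-2}, q_i = a_i*q_{i-1} + q_{i-2} with p_{-2}=0, p_{-1}=1, q_{-2}=1, q_{-1}=0):
  i=0: a_0=29, p_0 = 29*1 + 0 = 29, q_0 = 29*0 + 1 = 1.
  i=1: a_1=1, p_1 = 1*29 + 1 = 30, q_1 = 1*1 + 0 = 1.
  i=2: a_2=4, p_2 = 4*30 + 29 = 149, q_2 = 4*1 + 1 = 5.
  i=3: a_3=1, p_3 = 1*149 + 30 = 179, q_3 = 1*5 + 1 = 6.
Check: 179^2 - 890*6^2 = 32041 - 32040 = 1, so (x, y) = (179, 6) solves the equation, and by the theorem it is the least positive solution.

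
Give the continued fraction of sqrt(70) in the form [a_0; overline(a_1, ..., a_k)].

[8; overline(2, 1, 2, 1, 2, 16)]

Write x_i = (sqrt(70) + m_i)/d_i with (m_0, d_0) = (0, 1). a_0 = floor(sqrt(70)) = 8, since 8^2 = 64 <= 70 < 81 = 9^2.
Iterate m_{i+1} = d_i*a_i - m_i, d_{i+1} = (70 - m_{i+1}^2)/d_i, a_{i+1} = floor((a_0 + m_{i+1})/d_{i+1}):
  m_1 = 1*8 - 0 = 8, d_1 = (70 - 8^2)/1 = 6/1 = 6, a_1 = floor((8 + 8)/6) = 2.
  m_2 = 6*2 - 8 = 4, d_2 = (70 - 4^2)/6 = 54/6 = 9, a_2 = floor((8 + 4)/9) = 1.
  m_3 = 9*1 - 4 = 5, d_3 = (70 - 5^2)/9 = 45/9 = 5, a_3 = floor((8 + 5)/5) = 2.
  m_4 = 5*2 - 5 = 5, d_4 = (70 - 5^2)/5 = 45/5 = 9, a_4 = floor((8 + 5)/9) = 1.
  m_5 = 9*1 - 5 = 4, d_5 = (70 - 4^2)/9 = 54/9 = 6, a_5 = floor((8 + 4)/6) = 2.
  m_6 = 6*2 - 4 = 8, d_6 = (70 - 8^2)/6 = 6/6 = 1, a_6 = floor((8 + 8)/1) = 16.
  m_7 = 1*16 - 8 = 8, d_7 = (70 - 8^2)/1 = 6/1 = 6: (m_7, d_7) = (m_1, d_1) = (8, 6), so from here the quotients repeat a_1, ..., a_6; the period length is 6.
Hence the expansion of sqrt(70) is a_0 = 8 followed by the repeating block 2, 1, 2, 1, 2, 16 (period 6).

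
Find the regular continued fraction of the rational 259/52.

Run the Euclidean algorithm on 259 and 52; the successive quotients are the partial quotients a_0, a_1, ... (each step inverts the fractional part left over by the previous one):
  259 = 4*52 + 51, so a_0 = 4.
  52 = 1*51 + 1, so a_1 = 1.
  51 = 51*1 + 0, so a_2 = 51.
The remainder reaches 0 after 3 divisions, so the expansion has 3 partial quotients, read off in order.

[4; 1, 51]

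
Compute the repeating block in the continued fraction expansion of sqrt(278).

[16; (1, 2, 16, 2, 1, 32)]

Write x_i = (sqrt(278) + m_i)/d_i with (m_0, d_0) = (0, 1). a_0 = floor(sqrt(278)) = 16, since 16^2 = 256 <= 278 < 289 = 17^2.
Iterate m_{i+1} = d_i*a_i - m_i, d_{i+1} = (278 - m_{i+1}^2)/d_i, a_{i+1} = floor((a_0 + m_{i+1})/d_{i+1}):
  m_1 = 1*16 - 0 = 16, d_1 = (278 - 16^2)/1 = 22/1 = 22, a_1 = floor((16 + 16)/22) = 1.
  m_2 = 22*1 - 16 = 6, d_2 = (278 - 6^2)/22 = 242/22 = 11, a_2 = floor((16 + 6)/11) = 2.
  m_3 = 11*2 - 6 = 16, d_3 = (278 - 16^2)/11 = 22/11 = 2, a_3 = floor((16 + 16)/2) = 16.
  m_4 = 2*16 - 16 = 16, d_4 = (278 - 16^2)/2 = 22/2 = 11, a_4 = floor((16 + 16)/11) = 2.
  m_5 = 11*2 - 16 = 6, d_5 = (278 - 6^2)/11 = 242/11 = 22, a_5 = floor((16 + 6)/22) = 1.
  m_6 = 22*1 - 6 = 16, d_6 = (278 - 16^2)/22 = 22/22 = 1, a_6 = floor((16 + 16)/1) = 32.
  m_7 = 1*32 - 16 = 16, d_7 = (278 - 16^2)/1 = 22/1 = 22: (m_7, d_7) = (m_1, d_1) = (16, 22), so from here the quotients repeat a_1, ..., a_6; the period length is 6.
Hence the expansion of sqrt(278) is a_0 = 16 followed by the repeating block 1, 2, 16, 2, 1, 32 (period 6).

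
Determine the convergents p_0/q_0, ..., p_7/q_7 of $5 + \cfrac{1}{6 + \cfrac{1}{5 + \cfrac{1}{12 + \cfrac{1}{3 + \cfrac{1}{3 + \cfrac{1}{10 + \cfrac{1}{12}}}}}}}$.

5/1, 31/6, 160/31, 1951/378, 6013/1165, 19990/3873, 205913/39895, 2490946/482613

Using the convergent recurrence p_i = a_i*p_{i-1} + p_{i-2}, q_i = a_i*q_{i-1} + q_{i-2} with p_{-2}=0, p_{-1}=1, q_{-2}=1, q_{-1}=0:
  i=0: a_0=5, p_0 = 5*1 + 0 = 5, q_0 = 5*0 + 1 = 1.
  i=1: a_1=6, p_1 = 6*5 + 1 = 31, q_1 = 6*1 + 0 = 6.
  i=2: a_2=5, p_2 = 5*31 + 5 = 160, q_2 = 5*6 + 1 = 31.
  i=3: a_3=12, p_3 = 12*160 + 31 = 1951, q_3 = 12*31 + 6 = 378.
  i=4: a_4=3, p_4 = 3*1951 + 160 = 6013, q_4 = 3*378 + 31 = 1165.
  i=5: a_5=3, p_5 = 3*6013 + 1951 = 19990, q_5 = 3*1165 + 378 = 3873.
  i=6: a_6=10, p_6 = 10*19990 + 6013 = 205913, q_6 = 10*3873 + 1165 = 39895.
  i=7: a_7=12, p_7 = 12*205913 + 19990 = 2490946, q_7 = 12*39895 + 3873 = 482613.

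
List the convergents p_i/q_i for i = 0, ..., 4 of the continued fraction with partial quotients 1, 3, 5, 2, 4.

1/1, 4/3, 21/16, 46/35, 205/156

Using the convergent recurrence p_i = a_i*p_{i-1} + p_{i-2}, q_i = a_i*q_{i-1} + q_{i-2} with p_{-2}=0, p_{-1}=1, q_{-2}=1, q_{-1}=0:
  i=0: a_0=1, p_0 = 1*1 + 0 = 1, q_0 = 1*0 + 1 = 1.
  i=1: a_1=3, p_1 = 3*1 + 1 = 4, q_1 = 3*1 + 0 = 3.
  i=2: a_2=5, p_2 = 5*4 + 1 = 21, q_2 = 5*3 + 1 = 16.
  i=3: a_3=2, p_3 = 2*21 + 4 = 46, q_3 = 2*16 + 3 = 35.
  i=4: a_4=4, p_4 = 4*46 + 21 = 205, q_4 = 4*35 + 16 = 156.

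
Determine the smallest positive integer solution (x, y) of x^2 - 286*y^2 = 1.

First expand sqrt(286) as a continued fraction. With x_i = (sqrt(286) + m_i)/d_i and (m_0, d_0) = (0, 1): a_0 = floor(sqrt(286)) = 16, since 16^2 = 256 <= 286 < 289 = 17^2.
Iterate m_{i+1} = d_i*a_i - m_i, d_{i+1} = (286 - m_{i+1}^2)/d_i, a_{i+1} = floor((a_0 + m_{i+1})/d_{i+1}):
  m_1 = 1*16 - 0 = 16, d_1 = (286 - 16^2)/1 = 30/1 = 30, a_1 = floor((16 + 16)/30) = 1.
  m_2 = 30*1 - 16 = 14, d_2 = (286 - 14^2)/30 = 90/30 = 3, a_2 = floor((16 + 14)/3) = 10.
  m_3 = 3*10 - 14 = 16, d_3 = (286 - 16^2)/3 = 30/3 = 10, a_3 = floor((16 + 16)/10) = 3.
  m_4 = 10*3 - 16 = 14, d_4 = (286 - 14^2)/10 = 90/10 = 9, a_4 = floor((16 + 14)/9) = 3.
  m_5 = 9*3 - 14 = 13, d_5 = (286 - 13^2)/9 = 117/9 = 13, a_5 = floor((16 + 13)/13) = 2.
  m_6 = 13*2 - 13 = 13, d_6 = (286 - 13^2)/13 = 117/13 = 9, a_6 = floor((16 + 13)/9) = 3.
  m_7 = 9*3 - 13 = 14, d_7 = (286 - 14^2)/9 = 90/9 = 10, a_7 = floor((16 + 14)/10) = 3.
  m_8 = 10*3 - 14 = 16, d_8 = (286 - 16^2)/10 = 30/10 = 3, a_8 = floor((16 + 16)/3) = 10.
  m_9 = 3*10 - 16 = 14, d_9 = (286 - 14^2)/3 = 90/3 = 30, a_9 = floor((16 + 14)/30) = 1.
  m_10 = 30*1 - 14 = 16, d_10 = (286 - 16^2)/30 = 30/30 = 1, a_10 = floor((16 + 16)/1) = 32.
  m_11 = 1*32 - 16 = 16, d_11 = (286 - 16^2)/1 = 30/1 = 30: (m_11, d_11) = (m_1, d_1) = (16, 30), so from here the quotients repeat a_1, ..., a_10; the period length is 10.
So sqrt(286) = [16; (1, 10, 3, 3, 2, 3, 3, 10, 1, 32)] with period length k = 10.
k is even, so the fundamental solution of x^2 - 286y^2 = 1 is (p_{k-1}, q_{k-1}) = (p_9, q_9); compute convergents through index 9.
Convergents (p_i = a_i*p_{i-1} + p_{i-2}, q_i = a_i*q_{i-1} + q_{i-2} with p_{-2}=0, p_{-1}=1, q_{-2}=1, q_{-1}=0):
  i=0: a_0=16, p_0 = 16*1 + 0 = 16, q_0 = 16*0 + 1 = 1.
  i=1: a_1=1, p_1 = 1*16 + 1 = 17, q_1 = 1*1 + 0 = 1.
  i=2: a_2=10, p_2 = 10*17 + 16 = 186, q_2 = 10*1 + 1 = 11.
  i=3: a_3=3, p_3 = 3*186 + 17 = 575, q_3 = 3*11 + 1 = 34.
  i=4: a_4=3, p_4 = 3*575 + 186 = 1911, q_4 = 3*34 + 11 = 113.
  i=5: a_5=2, p_5 = 2*1911 + 575 = 4397, q_5 = 2*113 + 34 = 260.
  i=6: a_6=3, p_6 = 3*4397 + 1911 = 15102, q_6 = 3*260 + 113 = 893.
  i=7: a_7=3, p_7 = 3*15102 + 4397 = 49703, q_7 = 3*893 + 260 = 2939.
  i=8: a_8=10, p_8 = 10*49703 + 15102 = 512132, q_8 = 10*2939 + 893 = 30283.
  i=9: a_9=1, p_9 = 1*512132 + 49703 = 561835, q_9 = 1*30283 + 2939 = 33222.
Check: 561835^2 - 286*33222^2 = 315658567225 - 315658567224 = 1, so (x, y) = (561835, 33222) solves the equation, and by the theorem it is the least positive solution.

(x, y) = (561835, 33222)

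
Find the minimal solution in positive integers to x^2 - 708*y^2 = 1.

(x, y) = (62423, 2346)

First expand sqrt(708) as a continued fraction. With x_i = (sqrt(708) + m_i)/d_i and (m_0, d_0) = (0, 1): a_0 = floor(sqrt(708)) = 26, since 26^2 = 676 <= 708 < 729 = 27^2.
Iterate m_{i+1} = d_i*a_i - m_i, d_{i+1} = (708 - m_{i+1}^2)/d_i, a_{i+1} = floor((a_0 + m_{i+1})/d_{i+1}):
  m_1 = 1*26 - 0 = 26, d_1 = (708 - 26^2)/1 = 32/1 = 32, a_1 = floor((26 + 26)/32) = 1.
  m_2 = 32*1 - 26 = 6, d_2 = (708 - 6^2)/32 = 672/32 = 21, a_2 = floor((26 + 6)/21) = 1.
  m_3 = 21*1 - 6 = 15, d_3 = (708 - 15^2)/21 = 483/21 = 23, a_3 = floor((26 + 15)/23) = 1.
  m_4 = 23*1 - 15 = 8, d_4 = (708 - 8^2)/23 = 644/23 = 28, a_4 = floor((26 + 8)/28) = 1.
  m_5 = 28*1 - 8 = 20, d_5 = (708 - 20^2)/28 = 308/28 = 11, a_5 = floor((26 + 20)/11) = 4.
  m_6 = 11*4 - 20 = 24, d_6 = (708 - 24^2)/11 = 132/11 = 12, a_6 = floor((26 + 24)/12) = 4.
  m_7 = 12*4 - 24 = 24, d_7 = (708 - 24^2)/12 = 132/12 = 11, a_7 = floor((26 + 24)/11) = 4.
  m_8 = 11*4 - 24 = 20, d_8 = (708 - 20^2)/11 = 308/11 = 28, a_8 = floor((26 + 20)/28) = 1.
  m_9 = 28*1 - 20 = 8, d_9 = (708 - 8^2)/28 = 644/28 = 23, a_9 = floor((26 + 8)/23) = 1.
  m_10 = 23*1 - 8 = 15, d_10 = (708 - 15^2)/23 = 483/23 = 21, a_10 = floor((26 + 15)/21) = 1.
  m_11 = 21*1 - 15 = 6, d_11 = (708 - 6^2)/21 = 672/21 = 32, a_11 = floor((26 + 6)/32) = 1.
  m_12 = 32*1 - 6 = 26, d_12 = (708 - 26^2)/32 = 32/32 = 1, a_12 = floor((26 + 26)/1) = 52.
  m_13 = 1*52 - 26 = 26, d_13 = (708 - 26^2)/1 = 32/1 = 32: (m_13, d_13) = (m_1, d_1) = (26, 32), so from here the quotients repeat a_1, ..., a_12; the period length is 12.
So sqrt(708) = [26; (1, 1, 1, 1, 4, 4, 4, 1, 1, 1, 1, 52)] with period length k = 12.
k is even, so the fundamental solution of x^2 - 708y^2 = 1 is (p_{k-1}, q_{k-1}) = (p_11, q_11); compute convergents through index 11.
Convergents (p_i = a_i*p_{i-1} + p_{i-2}, q_i = a_i*q_{i-1} + q_{i-2} with p_{-2}=0, p_{-1}=1, q_{-2}=1, q_{-1}=0):
  i=0: a_0=26, p_0 = 26*1 + 0 = 26, q_0 = 26*0 + 1 = 1.
  i=1: a_1=1, p_1 = 1*26 + 1 = 27, q_1 = 1*1 + 0 = 1.
  i=2: a_2=1, p_2 = 1*27 + 26 = 53, q_2 = 1*1 + 1 = 2.
  i=3: a_3=1, p_3 = 1*53 + 27 = 80, q_3 = 1*2 + 1 = 3.
  i=4: a_4=1, p_4 = 1*80 + 53 = 133, q_4 = 1*3 + 2 = 5.
  i=5: a_5=4, p_5 = 4*133 + 80 = 612, q_5 = 4*5 + 3 = 23.
  i=6: a_6=4, p_6 = 4*612 + 133 = 2581, q_6 = 4*23 + 5 = 97.
  i=7: a_7=4, p_7 = 4*2581 + 612 = 10936, q_7 = 4*97 + 23 = 411.
  i=8: a_8=1, p_8 = 1*10936 + 2581 = 13517, q_8 = 1*411 + 97 = 508.
  i=9: a_9=1, p_9 = 1*13517 + 10936 = 24453, q_9 = 1*508 + 411 = 919.
  i=10: a_10=1, p_10 = 1*24453 + 13517 = 37970, q_10 = 1*919 + 508 = 1427.
  i=11: a_11=1, p_11 = 1*37970 + 24453 = 62423, q_11 = 1*1427 + 919 = 2346.
Check: 62423^2 - 708*2346^2 = 3896630929 - 3896630928 = 1, so (x, y) = (62423, 2346) solves the equation, and by the theorem it is the least positive solution.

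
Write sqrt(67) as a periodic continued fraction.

Write x_i = (sqrt(67) + m_i)/d_i with (m_0, d_0) = (0, 1). a_0 = floor(sqrt(67)) = 8, since 8^2 = 64 <= 67 < 81 = 9^2.
Iterate m_{i+1} = d_i*a_i - m_i, d_{i+1} = (67 - m_{i+1}^2)/d_i, a_{i+1} = floor((a_0 + m_{i+1})/d_{i+1}):
  m_1 = 1*8 - 0 = 8, d_1 = (67 - 8^2)/1 = 3/1 = 3, a_1 = floor((8 + 8)/3) = 5.
  m_2 = 3*5 - 8 = 7, d_2 = (67 - 7^2)/3 = 18/3 = 6, a_2 = floor((8 + 7)/6) = 2.
  m_3 = 6*2 - 7 = 5, d_3 = (67 - 5^2)/6 = 42/6 = 7, a_3 = floor((8 + 5)/7) = 1.
  m_4 = 7*1 - 5 = 2, d_4 = (67 - 2^2)/7 = 63/7 = 9, a_4 = floor((8 + 2)/9) = 1.
  m_5 = 9*1 - 2 = 7, d_5 = (67 - 7^2)/9 = 18/9 = 2, a_5 = floor((8 + 7)/2) = 7.
  m_6 = 2*7 - 7 = 7, d_6 = (67 - 7^2)/2 = 18/2 = 9, a_6 = floor((8 + 7)/9) = 1.
  m_7 = 9*1 - 7 = 2, d_7 = (67 - 2^2)/9 = 63/9 = 7, a_7 = floor((8 + 2)/7) = 1.
  m_8 = 7*1 - 2 = 5, d_8 = (67 - 5^2)/7 = 42/7 = 6, a_8 = floor((8 + 5)/6) = 2.
  m_9 = 6*2 - 5 = 7, d_9 = (67 - 7^2)/6 = 18/6 = 3, a_9 = floor((8 + 7)/3) = 5.
  m_10 = 3*5 - 7 = 8, d_10 = (67 - 8^2)/3 = 3/3 = 1, a_10 = floor((8 + 8)/1) = 16.
  m_11 = 1*16 - 8 = 8, d_11 = (67 - 8^2)/1 = 3/1 = 3: (m_11, d_11) = (m_1, d_1) = (8, 3), so from here the quotients repeat a_1, ..., a_10; the period length is 10.
Hence the expansion of sqrt(67) is a_0 = 8 followed by the repeating block 5, 2, 1, 1, 7, 1, 1, 2, 5, 16 (period 10).

[8; (5, 2, 1, 1, 7, 1, 1, 2, 5, 16)]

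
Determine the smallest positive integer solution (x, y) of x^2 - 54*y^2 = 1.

(x, y) = (485, 66)

First expand sqrt(54) as a continued fraction. With x_i = (sqrt(54) + m_i)/d_i and (m_0, d_0) = (0, 1): a_0 = floor(sqrt(54)) = 7, since 7^2 = 49 <= 54 < 64 = 8^2.
Iterate m_{i+1} = d_i*a_i - m_i, d_{i+1} = (54 - m_{i+1}^2)/d_i, a_{i+1} = floor((a_0 + m_{i+1})/d_{i+1}):
  m_1 = 1*7 - 0 = 7, d_1 = (54 - 7^2)/1 = 5/1 = 5, a_1 = floor((7 + 7)/5) = 2.
  m_2 = 5*2 - 7 = 3, d_2 = (54 - 3^2)/5 = 45/5 = 9, a_2 = floor((7 + 3)/9) = 1.
  m_3 = 9*1 - 3 = 6, d_3 = (54 - 6^2)/9 = 18/9 = 2, a_3 = floor((7 + 6)/2) = 6.
  m_4 = 2*6 - 6 = 6, d_4 = (54 - 6^2)/2 = 18/2 = 9, a_4 = floor((7 + 6)/9) = 1.
  m_5 = 9*1 - 6 = 3, d_5 = (54 - 3^2)/9 = 45/9 = 5, a_5 = floor((7 + 3)/5) = 2.
  m_6 = 5*2 - 3 = 7, d_6 = (54 - 7^2)/5 = 5/5 = 1, a_6 = floor((7 + 7)/1) = 14.
  m_7 = 1*14 - 7 = 7, d_7 = (54 - 7^2)/1 = 5/1 = 5: (m_7, d_7) = (m_1, d_1) = (7, 5), so from here the quotients repeat a_1, ..., a_6; the period length is 6.
So sqrt(54) = [7; (2, 1, 6, 1, 2, 14)] with period length k = 6.
k is even, so the fundamental solution of x^2 - 54y^2 = 1 is (p_{k-1}, q_{k-1}) = (p_5, q_5); compute convergents through index 5.
Convergents (p_i = a_i*p_{i-1} + p_{i-2}, q_i = a_i*q_{i-1} + q_{i-2} with p_{-2}=0, p_{-1}=1, q_{-2}=1, q_{-1}=0):
  i=0: a_0=7, p_0 = 7*1 + 0 = 7, q_0 = 7*0 + 1 = 1.
  i=1: a_1=2, p_1 = 2*7 + 1 = 15, q_1 = 2*1 + 0 = 2.
  i=2: a_2=1, p_2 = 1*15 + 7 = 22, q_2 = 1*2 + 1 = 3.
  i=3: a_3=6, p_3 = 6*22 + 15 = 147, q_3 = 6*3 + 2 = 20.
  i=4: a_4=1, p_4 = 1*147 + 22 = 169, q_4 = 1*20 + 3 = 23.
  i=5: a_5=2, p_5 = 2*169 + 147 = 485, q_5 = 2*23 + 20 = 66.
Check: 485^2 - 54*66^2 = 235225 - 235224 = 1, so (x, y) = (485, 66) solves the equation, and by the theorem it is the least positive solution.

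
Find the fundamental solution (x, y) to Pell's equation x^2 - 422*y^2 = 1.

(x, y) = (7022501, 341850)

First expand sqrt(422) as a continued fraction. With x_i = (sqrt(422) + m_i)/d_i and (m_0, d_0) = (0, 1): a_0 = floor(sqrt(422)) = 20, since 20^2 = 400 <= 422 < 441 = 21^2.
Iterate m_{i+1} = d_i*a_i - m_i, d_{i+1} = (422 - m_{i+1}^2)/d_i, a_{i+1} = floor((a_0 + m_{i+1})/d_{i+1}):
  m_1 = 1*20 - 0 = 20, d_1 = (422 - 20^2)/1 = 22/1 = 22, a_1 = floor((20 + 20)/22) = 1.
  m_2 = 22*1 - 20 = 2, d_2 = (422 - 2^2)/22 = 418/22 = 19, a_2 = floor((20 + 2)/19) = 1.
  m_3 = 19*1 - 2 = 17, d_3 = (422 - 17^2)/19 = 133/19 = 7, a_3 = floor((20 + 17)/7) = 5.
  m_4 = 7*5 - 17 = 18, d_4 = (422 - 18^2)/7 = 98/7 = 14, a_4 = floor((20 + 18)/14) = 2.
  m_5 = 14*2 - 18 = 10, d_5 = (422 - 10^2)/14 = 322/14 = 23, a_5 = floor((20 + 10)/23) = 1.
  m_6 = 23*1 - 10 = 13, d_6 = (422 - 13^2)/23 = 253/23 = 11, a_6 = floor((20 + 13)/11) = 3.
  m_7 = 11*3 - 13 = 20, d_7 = (422 - 20^2)/11 = 22/11 = 2, a_7 = floor((20 + 20)/2) = 20.
  m_8 = 2*20 - 20 = 20, d_8 = (422 - 20^2)/2 = 22/2 = 11, a_8 = floor((20 + 20)/11) = 3.
  m_9 = 11*3 - 20 = 13, d_9 = (422 - 13^2)/11 = 253/11 = 23, a_9 = floor((20 + 13)/23) = 1.
  m_10 = 23*1 - 13 = 10, d_10 = (422 - 10^2)/23 = 322/23 = 14, a_10 = floor((20 + 10)/14) = 2.
  m_11 = 14*2 - 10 = 18, d_11 = (422 - 18^2)/14 = 98/14 = 7, a_11 = floor((20 + 18)/7) = 5.
  m_12 = 7*5 - 18 = 17, d_12 = (422 - 17^2)/7 = 133/7 = 19, a_12 = floor((20 + 17)/19) = 1.
  m_13 = 19*1 - 17 = 2, d_13 = (422 - 2^2)/19 = 418/19 = 22, a_13 = floor((20 + 2)/22) = 1.
  m_14 = 22*1 - 2 = 20, d_14 = (422 - 20^2)/22 = 22/22 = 1, a_14 = floor((20 + 20)/1) = 40.
  m_15 = 1*40 - 20 = 20, d_15 = (422 - 20^2)/1 = 22/1 = 22: (m_15, d_15) = (m_1, d_1) = (20, 22), so from here the quotients repeat a_1, ..., a_14; the period length is 14.
So sqrt(422) = [20; (1, 1, 5, 2, 1, 3, 20, 3, 1, 2, 5, 1, 1, 40)] with period length k = 14.
k is even, so the fundamental solution of x^2 - 422y^2 = 1 is (p_{k-1}, q_{k-1}) = (p_13, q_13); compute convergents through index 13.
Convergents (p_i = a_i*p_{i-1} + p_{i-2}, q_i = a_i*q_{i-1} + q_{i-2} with p_{-2}=0, p_{-1}=1, q_{-2}=1, q_{-1}=0):
  i=0: a_0=20, p_0 = 20*1 + 0 = 20, q_0 = 20*0 + 1 = 1.
  i=1: a_1=1, p_1 = 1*20 + 1 = 21, q_1 = 1*1 + 0 = 1.
  i=2: a_2=1, p_2 = 1*21 + 20 = 41, q_2 = 1*1 + 1 = 2.
  i=3: a_3=5, p_3 = 5*41 + 21 = 226, q_3 = 5*2 + 1 = 11.
  i=4: a_4=2, p_4 = 2*226 + 41 = 493, q_4 = 2*11 + 2 = 24.
  i=5: a_5=1, p_5 = 1*493 + 226 = 719, q_5 = 1*24 + 11 = 35.
  i=6: a_6=3, p_6 = 3*719 + 493 = 2650, q_6 = 3*35 + 24 = 129.
  i=7: a_7=20, p_7 = 20*2650 + 719 = 53719, q_7 = 20*129 + 35 = 2615.
  i=8: a_8=3, p_8 = 3*53719 + 2650 = 163807, q_8 = 3*2615 + 129 = 7974.
  i=9: a_9=1, p_9 = 1*163807 + 53719 = 217526, q_9 = 1*7974 + 2615 = 10589.
  i=10: a_10=2, p_10 = 2*217526 + 163807 = 598859, q_10 = 2*10589 + 7974 = 29152.
  i=11: a_11=5, p_11 = 5*598859 + 217526 = 3211821, q_11 = 5*29152 + 10589 = 156349.
  i=12: a_12=1, p_12 = 1*3211821 + 598859 = 3810680, q_12 = 1*156349 + 29152 = 185501.
  i=13: a_13=1, p_13 = 1*3810680 + 3211821 = 7022501, q_13 = 1*185501 + 156349 = 341850.
Check: 7022501^2 - 422*341850^2 = 49315520295001 - 49315520295000 = 1, so (x, y) = (7022501, 341850) solves the equation, and by the theorem it is the least positive solution.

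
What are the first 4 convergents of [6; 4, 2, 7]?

6/1, 25/4, 56/9, 417/67

Using the convergent recurrence p_i = a_i*p_{i-1} + p_{i-2}, q_i = a_i*q_{i-1} + q_{i-2} with p_{-2}=0, p_{-1}=1, q_{-2}=1, q_{-1}=0:
  i=0: a_0=6, p_0 = 6*1 + 0 = 6, q_0 = 6*0 + 1 = 1.
  i=1: a_1=4, p_1 = 4*6 + 1 = 25, q_1 = 4*1 + 0 = 4.
  i=2: a_2=2, p_2 = 2*25 + 6 = 56, q_2 = 2*4 + 1 = 9.
  i=3: a_3=7, p_3 = 7*56 + 25 = 417, q_3 = 7*9 + 4 = 67.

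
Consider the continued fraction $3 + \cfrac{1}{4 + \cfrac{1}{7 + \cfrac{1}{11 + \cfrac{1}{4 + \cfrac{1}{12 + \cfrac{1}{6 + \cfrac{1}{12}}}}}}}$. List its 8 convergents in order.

Using the convergent recurrence p_i = a_i*p_{i-1} + p_{i-2}, q_i = a_i*q_{i-1} + q_{i-2} with p_{-2}=0, p_{-1}=1, q_{-2}=1, q_{-1}=0:
  i=0: a_0=3, p_0 = 3*1 + 0 = 3, q_0 = 3*0 + 1 = 1.
  i=1: a_1=4, p_1 = 4*3 + 1 = 13, q_1 = 4*1 + 0 = 4.
  i=2: a_2=7, p_2 = 7*13 + 3 = 94, q_2 = 7*4 + 1 = 29.
  i=3: a_3=11, p_3 = 11*94 + 13 = 1047, q_3 = 11*29 + 4 = 323.
  i=4: a_4=4, p_4 = 4*1047 + 94 = 4282, q_4 = 4*323 + 29 = 1321.
  i=5: a_5=12, p_5 = 12*4282 + 1047 = 52431, q_5 = 12*1321 + 323 = 16175.
  i=6: a_6=6, p_6 = 6*52431 + 4282 = 318868, q_6 = 6*16175 + 1321 = 98371.
  i=7: a_7=12, p_7 = 12*318868 + 52431 = 3878847, q_7 = 12*98371 + 16175 = 1196627.

3/1, 13/4, 94/29, 1047/323, 4282/1321, 52431/16175, 318868/98371, 3878847/1196627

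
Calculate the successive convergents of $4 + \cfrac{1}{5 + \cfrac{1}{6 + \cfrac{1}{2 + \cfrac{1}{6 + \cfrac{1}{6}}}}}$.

4/1, 21/5, 130/31, 281/67, 1816/433, 11177/2665

Using the convergent recurrence p_i = a_i*p_{i-1} + p_{i-2}, q_i = a_i*q_{i-1} + q_{i-2} with p_{-2}=0, p_{-1}=1, q_{-2}=1, q_{-1}=0:
  i=0: a_0=4, p_0 = 4*1 + 0 = 4, q_0 = 4*0 + 1 = 1.
  i=1: a_1=5, p_1 = 5*4 + 1 = 21, q_1 = 5*1 + 0 = 5.
  i=2: a_2=6, p_2 = 6*21 + 4 = 130, q_2 = 6*5 + 1 = 31.
  i=3: a_3=2, p_3 = 2*130 + 21 = 281, q_3 = 2*31 + 5 = 67.
  i=4: a_4=6, p_4 = 6*281 + 130 = 1816, q_4 = 6*67 + 31 = 433.
  i=5: a_5=6, p_5 = 6*1816 + 281 = 11177, q_5 = 6*433 + 67 = 2665.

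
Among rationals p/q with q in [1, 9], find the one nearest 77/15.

41/8

Expand x = 77/15 as a continued fraction with the Euclidean algorithm:
  77 = 5*15 + 2, so a_0 = 5.
  15 = 7*2 + 1, so a_1 = 7.
  2 = 2*1 + 0, so a_2 = 2.
so x = [5; 7, 2].
Convergents (p_i = a_i*p_{i-1} + p_{i-2}, q_i = a_i*q_{i-1} + q_{i-2} with p_{-2}=0, p_{-1}=1, q_{-2}=1, q_{-1}=0), until the denominator exceeds 9:
  i=0: a_0=5, p_0 = 5*1 + 0 = 5, q_0 = 5*0 + 1 = 1.
  i=1: a_1=7, p_1 = 7*5 + 1 = 36, q_1 = 7*1 + 0 = 7.
  i=2: a_2=2, p_2 = 2*36 + 5 = 77, q_2 = 2*7 + 1 = 15.
q_2 = 15 > 9, so the last convergent with denominator <= 9 is p_1/q_1 = 36/7.
The closest fraction with denominator <= 9 is either p_1/q_1 or the intermediate fraction (k*p_1 + p_0)/(k*q_1 + q_0) with the largest k >= 1 whose denominator stays <= 9; these approach x as k grows, and every other convergent or intermediate fraction in range is farther away.
Largest k: floor((9 - q_0)/q_1) = floor((9 - 1)/7) = 1.
That gives (1*36 + 5)/(1*7 + 1) = 41/8.
Compare the errors: |x - 36/7| = |77*7 - 36*15|/(15*7) = 1/105, and |x - 41/8| = |77*8 - 41*15|/(15*8) = 1/120.
Cross-multiplying, 1*105 = 105 < 120 = 1*120, so 1/120 is smaller: the intermediate fraction 41/8 is closer to x than 36/7.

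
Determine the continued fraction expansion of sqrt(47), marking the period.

[6; (1, 5, 1, 12)]

Write x_i = (sqrt(47) + m_i)/d_i with (m_0, d_0) = (0, 1). a_0 = floor(sqrt(47)) = 6, since 6^2 = 36 <= 47 < 49 = 7^2.
Iterate m_{i+1} = d_i*a_i - m_i, d_{i+1} = (47 - m_{i+1}^2)/d_i, a_{i+1} = floor((a_0 + m_{i+1})/d_{i+1}):
  m_1 = 1*6 - 0 = 6, d_1 = (47 - 6^2)/1 = 11/1 = 11, a_1 = floor((6 + 6)/11) = 1.
  m_2 = 11*1 - 6 = 5, d_2 = (47 - 5^2)/11 = 22/11 = 2, a_2 = floor((6 + 5)/2) = 5.
  m_3 = 2*5 - 5 = 5, d_3 = (47 - 5^2)/2 = 22/2 = 11, a_3 = floor((6 + 5)/11) = 1.
  m_4 = 11*1 - 5 = 6, d_4 = (47 - 6^2)/11 = 11/11 = 1, a_4 = floor((6 + 6)/1) = 12.
  m_5 = 1*12 - 6 = 6, d_5 = (47 - 6^2)/1 = 11/1 = 11: (m_5, d_5) = (m_1, d_1) = (6, 11), so from here the quotients repeat a_1, ..., a_4; the period length is 4.
Hence the expansion of sqrt(47) is a_0 = 6 followed by the repeating block 1, 5, 1, 12 (period 4).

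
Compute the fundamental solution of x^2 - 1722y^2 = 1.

First expand sqrt(1722) as a continued fraction. With x_i = (sqrt(1722) + m_i)/d_i and (m_0, d_0) = (0, 1): a_0 = floor(sqrt(1722)) = 41, since 41^2 = 1681 <= 1722 < 1764 = 42^2.
Iterate m_{i+1} = d_i*a_i - m_i, d_{i+1} = (1722 - m_{i+1}^2)/d_i, a_{i+1} = floor((a_0 + m_{i+1})/d_{i+1}):
  m_1 = 1*41 - 0 = 41, d_1 = (1722 - 41^2)/1 = 41/1 = 41, a_1 = floor((41 + 41)/41) = 2.
  m_2 = 41*2 - 41 = 41, d_2 = (1722 - 41^2)/41 = 41/41 = 1, a_2 = floor((41 + 41)/1) = 82.
  m_3 = 1*82 - 41 = 41, d_3 = (1722 - 41^2)/1 = 41/1 = 41: (m_3, d_3) = (m_1, d_1) = (41, 41), so from here the quotients repeat a_1, a_2; the period length is 2.
So sqrt(1722) = [41; (2, 82)] with period length k = 2.
k is even, so the fundamental solution of x^2 - 1722y^2 = 1 is (p_{k-1}, q_{k-1}) = (p_1, q_1); compute convergents through index 1.
Convergents (p_i = a_i*p_{i-1} + p_{i-2}, q_i = a_i*q_{i-1} + q_{i-2} with p_{-2}=0, p_{-1}=1, q_{-2}=1, q_{-1}=0):
  i=0: a_0=41, p_0 = 41*1 + 0 = 41, q_0 = 41*0 + 1 = 1.
  i=1: a_1=2, p_1 = 2*41 + 1 = 83, q_1 = 2*1 + 0 = 2.
Check: 83^2 - 1722*2^2 = 6889 - 6888 = 1, so (x, y) = (83, 2) solves the equation, and by the theorem it is the least positive solution.

(x, y) = (83, 2)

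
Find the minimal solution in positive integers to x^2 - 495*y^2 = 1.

First expand sqrt(495) as a continued fraction. With x_i = (sqrt(495) + m_i)/d_i and (m_0, d_0) = (0, 1): a_0 = floor(sqrt(495)) = 22, since 22^2 = 484 <= 495 < 529 = 23^2.
Iterate m_{i+1} = d_i*a_i - m_i, d_{i+1} = (495 - m_{i+1}^2)/d_i, a_{i+1} = floor((a_0 + m_{i+1})/d_{i+1}):
  m_1 = 1*22 - 0 = 22, d_1 = (495 - 22^2)/1 = 11/1 = 11, a_1 = floor((22 + 22)/11) = 4.
  m_2 = 11*4 - 22 = 22, d_2 = (495 - 22^2)/11 = 11/11 = 1, a_2 = floor((22 + 22)/1) = 44.
  m_3 = 1*44 - 22 = 22, d_3 = (495 - 22^2)/1 = 11/1 = 11: (m_3, d_3) = (m_1, d_1) = (22, 11), so from here the quotients repeat a_1, a_2; the period length is 2.
So sqrt(495) = [22; (4, 44)] with period length k = 2.
k is even, so the fundamental solution of x^2 - 495y^2 = 1 is (p_{k-1}, q_{k-1}) = (p_1, q_1); compute convergents through index 1.
Convergents (p_i = a_i*p_{i-1} + p_{i-2}, q_i = a_i*q_{i-1} + q_{i-2} with p_{-2}=0, p_{-1}=1, q_{-2}=1, q_{-1}=0):
  i=0: a_0=22, p_0 = 22*1 + 0 = 22, q_0 = 22*0 + 1 = 1.
  i=1: a_1=4, p_1 = 4*22 + 1 = 89, q_1 = 4*1 + 0 = 4.
Check: 89^2 - 495*4^2 = 7921 - 7920 = 1, so (x, y) = (89, 4) solves the equation, and by the theorem it is the least positive solution.

(x, y) = (89, 4)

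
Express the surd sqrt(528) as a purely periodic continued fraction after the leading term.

Write x_i = (sqrt(528) + m_i)/d_i with (m_0, d_0) = (0, 1). a_0 = floor(sqrt(528)) = 22, since 22^2 = 484 <= 528 < 529 = 23^2.
Iterate m_{i+1} = d_i*a_i - m_i, d_{i+1} = (528 - m_{i+1}^2)/d_i, a_{i+1} = floor((a_0 + m_{i+1})/d_{i+1}):
  m_1 = 1*22 - 0 = 22, d_1 = (528 - 22^2)/1 = 44/1 = 44, a_1 = floor((22 + 22)/44) = 1.
  m_2 = 44*1 - 22 = 22, d_2 = (528 - 22^2)/44 = 44/44 = 1, a_2 = floor((22 + 22)/1) = 44.
  m_3 = 1*44 - 22 = 22, d_3 = (528 - 22^2)/1 = 44/1 = 44: (m_3, d_3) = (m_1, d_1) = (22, 44), so from here the quotients repeat a_1, a_2; the period length is 2.
Hence the expansion of sqrt(528) is a_0 = 22 followed by the repeating block 1, 44 (period 2).

[22; (1, 44)]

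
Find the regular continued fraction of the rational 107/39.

Run the Euclidean algorithm on 107 and 39; the successive quotients are the partial quotients a_0, a_1, ... (each step inverts the fractional part left over by the previous one):
  107 = 2*39 + 29, so a_0 = 2.
  39 = 1*29 + 10, so a_1 = 1.
  29 = 2*10 + 9, so a_2 = 2.
  10 = 1*9 + 1, so a_3 = 1.
  9 = 9*1 + 0, so a_4 = 9.
The remainder reaches 0 after 5 divisions, so the expansion has 5 partial quotients, read off in order.

[2; 1, 2, 1, 9]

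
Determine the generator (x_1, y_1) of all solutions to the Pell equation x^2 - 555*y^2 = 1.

(x, y) = (1814, 77)

First expand sqrt(555) as a continued fraction. With x_i = (sqrt(555) + m_i)/d_i and (m_0, d_0) = (0, 1): a_0 = floor(sqrt(555)) = 23, since 23^2 = 529 <= 555 < 576 = 24^2.
Iterate m_{i+1} = d_i*a_i - m_i, d_{i+1} = (555 - m_{i+1}^2)/d_i, a_{i+1} = floor((a_0 + m_{i+1})/d_{i+1}):
  m_1 = 1*23 - 0 = 23, d_1 = (555 - 23^2)/1 = 26/1 = 26, a_1 = floor((23 + 23)/26) = 1.
  m_2 = 26*1 - 23 = 3, d_2 = (555 - 3^2)/26 = 546/26 = 21, a_2 = floor((23 + 3)/21) = 1.
  m_3 = 21*1 - 3 = 18, d_3 = (555 - 18^2)/21 = 231/21 = 11, a_3 = floor((23 + 18)/11) = 3.
  m_4 = 11*3 - 18 = 15, d_4 = (555 - 15^2)/11 = 330/11 = 30, a_4 = floor((23 + 15)/30) = 1.
  m_5 = 30*1 - 15 = 15, d_5 = (555 - 15^2)/30 = 330/30 = 11, a_5 = floor((23 + 15)/11) = 3.
  m_6 = 11*3 - 15 = 18, d_6 = (555 - 18^2)/11 = 231/11 = 21, a_6 = floor((23 + 18)/21) = 1.
  m_7 = 21*1 - 18 = 3, d_7 = (555 - 3^2)/21 = 546/21 = 26, a_7 = floor((23 + 3)/26) = 1.
  m_8 = 26*1 - 3 = 23, d_8 = (555 - 23^2)/26 = 26/26 = 1, a_8 = floor((23 + 23)/1) = 46.
  m_9 = 1*46 - 23 = 23, d_9 = (555 - 23^2)/1 = 26/1 = 26: (m_9, d_9) = (m_1, d_1) = (23, 26), so from here the quotients repeat a_1, ..., a_8; the period length is 8.
So sqrt(555) = [23; (1, 1, 3, 1, 3, 1, 1, 46)] with period length k = 8.
k is even, so the fundamental solution of x^2 - 555y^2 = 1 is (p_{k-1}, q_{k-1}) = (p_7, q_7); compute convergents through index 7.
Convergents (p_i = a_i*p_{i-1} + p_{i-2}, q_i = a_i*q_{i-1} + q_{i-2} with p_{-2}=0, p_{-1}=1, q_{-2}=1, q_{-1}=0):
  i=0: a_0=23, p_0 = 23*1 + 0 = 23, q_0 = 23*0 + 1 = 1.
  i=1: a_1=1, p_1 = 1*23 + 1 = 24, q_1 = 1*1 + 0 = 1.
  i=2: a_2=1, p_2 = 1*24 + 23 = 47, q_2 = 1*1 + 1 = 2.
  i=3: a_3=3, p_3 = 3*47 + 24 = 165, q_3 = 3*2 + 1 = 7.
  i=4: a_4=1, p_4 = 1*165 + 47 = 212, q_4 = 1*7 + 2 = 9.
  i=5: a_5=3, p_5 = 3*212 + 165 = 801, q_5 = 3*9 + 7 = 34.
  i=6: a_6=1, p_6 = 1*801 + 212 = 1013, q_6 = 1*34 + 9 = 43.
  i=7: a_7=1, p_7 = 1*1013 + 801 = 1814, q_7 = 1*43 + 34 = 77.
Check: 1814^2 - 555*77^2 = 3290596 - 3290595 = 1, so (x, y) = (1814, 77) solves the equation, and by the theorem it is the least positive solution.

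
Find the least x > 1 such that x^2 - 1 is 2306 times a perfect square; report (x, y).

(x, y) = (2305, 48)

First expand sqrt(2306) as a continued fraction. With x_i = (sqrt(2306) + m_i)/d_i and (m_0, d_0) = (0, 1): a_0 = floor(sqrt(2306)) = 48, since 48^2 = 2304 <= 2306 < 2401 = 49^2.
Iterate m_{i+1} = d_i*a_i - m_i, d_{i+1} = (2306 - m_{i+1}^2)/d_i, a_{i+1} = floor((a_0 + m_{i+1})/d_{i+1}):
  m_1 = 1*48 - 0 = 48, d_1 = (2306 - 48^2)/1 = 2/1 = 2, a_1 = floor((48 + 48)/2) = 48.
  m_2 = 2*48 - 48 = 48, d_2 = (2306 - 48^2)/2 = 2/2 = 1, a_2 = floor((48 + 48)/1) = 96.
  m_3 = 1*96 - 48 = 48, d_3 = (2306 - 48^2)/1 = 2/1 = 2: (m_3, d_3) = (m_1, d_1) = (48, 2), so from here the quotients repeat a_1, a_2; the period length is 2.
So sqrt(2306) = [48; (48, 96)] with period length k = 2.
k is even, so the fundamental solution of x^2 - 2306y^2 = 1 is (p_{k-1}, q_{k-1}) = (p_1, q_1); compute convergents through index 1.
Convergents (p_i = a_i*p_{i-1} + p_{i-2}, q_i = a_i*q_{i-1} + q_{i-2} with p_{-2}=0, p_{-1}=1, q_{-2}=1, q_{-1}=0):
  i=0: a_0=48, p_0 = 48*1 + 0 = 48, q_0 = 48*0 + 1 = 1.
  i=1: a_1=48, p_1 = 48*48 + 1 = 2305, q_1 = 48*1 + 0 = 48.
Check: 2305^2 - 2306*48^2 = 5313025 - 5313024 = 1, so (x, y) = (2305, 48) solves the equation, and by the theorem it is the least positive solution.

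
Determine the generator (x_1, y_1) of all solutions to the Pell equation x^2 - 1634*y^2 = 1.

(x, y) = (24720785, 611556)

First expand sqrt(1634) as a continued fraction. With x_i = (sqrt(1634) + m_i)/d_i and (m_0, d_0) = (0, 1): a_0 = floor(sqrt(1634)) = 40, since 40^2 = 1600 <= 1634 < 1681 = 41^2.
Iterate m_{i+1} = d_i*a_i - m_i, d_{i+1} = (1634 - m_{i+1}^2)/d_i, a_{i+1} = floor((a_0 + m_{i+1})/d_{i+1}):
  m_1 = 1*40 - 0 = 40, d_1 = (1634 - 40^2)/1 = 34/1 = 34, a_1 = floor((40 + 40)/34) = 2.
  m_2 = 34*2 - 40 = 28, d_2 = (1634 - 28^2)/34 = 850/34 = 25, a_2 = floor((40 + 28)/25) = 2.
  m_3 = 25*2 - 28 = 22, d_3 = (1634 - 22^2)/25 = 1150/25 = 46, a_3 = floor((40 + 22)/46) = 1.
  m_4 = 46*1 - 22 = 24, d_4 = (1634 - 24^2)/46 = 1058/46 = 23, a_4 = floor((40 + 24)/23) = 2.
  m_5 = 23*2 - 24 = 22, d_5 = (1634 - 22^2)/23 = 1150/23 = 50, a_5 = floor((40 + 22)/50) = 1.
  m_6 = 50*1 - 22 = 28, d_6 = (1634 - 28^2)/50 = 850/50 = 17, a_6 = floor((40 + 28)/17) = 4.
  m_7 = 17*4 - 28 = 40, d_7 = (1634 - 40^2)/17 = 34/17 = 2, a_7 = floor((40 + 40)/2) = 40.
  m_8 = 2*40 - 40 = 40, d_8 = (1634 - 40^2)/2 = 34/2 = 17, a_8 = floor((40 + 40)/17) = 4.
  m_9 = 17*4 - 40 = 28, d_9 = (1634 - 28^2)/17 = 850/17 = 50, a_9 = floor((40 + 28)/50) = 1.
  m_10 = 50*1 - 28 = 22, d_10 = (1634 - 22^2)/50 = 1150/50 = 23, a_10 = floor((40 + 22)/23) = 2.
  m_11 = 23*2 - 22 = 24, d_11 = (1634 - 24^2)/23 = 1058/23 = 46, a_11 = floor((40 + 24)/46) = 1.
  m_12 = 46*1 - 24 = 22, d_12 = (1634 - 22^2)/46 = 1150/46 = 25, a_12 = floor((40 + 22)/25) = 2.
  m_13 = 25*2 - 22 = 28, d_13 = (1634 - 28^2)/25 = 850/25 = 34, a_13 = floor((40 + 28)/34) = 2.
  m_14 = 34*2 - 28 = 40, d_14 = (1634 - 40^2)/34 = 34/34 = 1, a_14 = floor((40 + 40)/1) = 80.
  m_15 = 1*80 - 40 = 40, d_15 = (1634 - 40^2)/1 = 34/1 = 34: (m_15, d_15) = (m_1, d_1) = (40, 34), so from here the quotients repeat a_1, ..., a_14; the period length is 14.
So sqrt(1634) = [40; (2, 2, 1, 2, 1, 4, 40, 4, 1, 2, 1, 2, 2, 80)] with period length k = 14.
k is even, so the fundamental solution of x^2 - 1634y^2 = 1 is (p_{k-1}, q_{k-1}) = (p_13, q_13); compute convergents through index 13.
Convergents (p_i = a_i*p_{i-1} + p_{i-2}, q_i = a_i*q_{i-1} + q_{i-2} with p_{-2}=0, p_{-1}=1, q_{-2}=1, q_{-1}=0):
  i=0: a_0=40, p_0 = 40*1 + 0 = 40, q_0 = 40*0 + 1 = 1.
  i=1: a_1=2, p_1 = 2*40 + 1 = 81, q_1 = 2*1 + 0 = 2.
  i=2: a_2=2, p_2 = 2*81 + 40 = 202, q_2 = 2*2 + 1 = 5.
  i=3: a_3=1, p_3 = 1*202 + 81 = 283, q_3 = 1*5 + 2 = 7.
  i=4: a_4=2, p_4 = 2*283 + 202 = 768, q_4 = 2*7 + 5 = 19.
  i=5: a_5=1, p_5 = 1*768 + 283 = 1051, q_5 = 1*19 + 7 = 26.
  i=6: a_6=4, p_6 = 4*1051 + 768 = 4972, q_6 = 4*26 + 19 = 123.
  i=7: a_7=40, p_7 = 40*4972 + 1051 = 199931, q_7 = 40*123 + 26 = 4946.
  i=8: a_8=4, p_8 = 4*199931 + 4972 = 804696, q_8 = 4*4946 + 123 = 19907.
  i=9: a_9=1, p_9 = 1*804696 + 199931 = 1004627, q_9 = 1*19907 + 4946 = 24853.
  i=10: a_10=2, p_10 = 2*1004627 + 804696 = 2813950, q_10 = 2*24853 + 19907 = 69613.
  i=11: a_11=1, p_11 = 1*2813950 + 1004627 = 3818577, q_11 = 1*69613 + 24853 = 94466.
  i=12: a_12=2, p_12 = 2*3818577 + 2813950 = 10451104, q_12 = 2*94466 + 69613 = 258545.
  i=13: a_13=2, p_13 = 2*10451104 + 3818577 = 24720785, q_13 = 2*258545 + 94466 = 611556.
Check: 24720785^2 - 1634*611556^2 = 611117211016225 - 611117211016224 = 1, so (x, y) = (24720785, 611556) solves the equation, and by the theorem it is the least positive solution.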